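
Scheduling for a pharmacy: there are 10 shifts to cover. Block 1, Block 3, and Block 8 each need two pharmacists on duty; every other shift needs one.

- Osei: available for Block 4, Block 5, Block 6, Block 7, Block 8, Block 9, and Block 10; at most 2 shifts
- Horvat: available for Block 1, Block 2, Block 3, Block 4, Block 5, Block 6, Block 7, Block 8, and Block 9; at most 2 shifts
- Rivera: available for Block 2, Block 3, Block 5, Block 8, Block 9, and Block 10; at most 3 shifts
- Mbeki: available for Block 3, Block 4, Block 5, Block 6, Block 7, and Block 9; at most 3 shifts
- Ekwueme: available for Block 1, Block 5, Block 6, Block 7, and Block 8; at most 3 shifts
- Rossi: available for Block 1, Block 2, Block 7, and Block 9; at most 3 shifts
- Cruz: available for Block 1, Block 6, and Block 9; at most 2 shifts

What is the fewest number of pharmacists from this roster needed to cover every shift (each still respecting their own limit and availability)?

5

13 slots to fill and no one can take more than 3, so at least ⌈13/3⌉ = 5 pharmacists are needed.
Osei, Horvat, Rivera, Mbeki, and Ekwueme alone can cover everything: Block 1→Horvat+Ekwueme, Block 2→Horvat, Block 3→Rivera+Mbeki, Block 4→Osei, Block 5→Ekwueme, Block 6→Mbeki, Block 7→Mbeki, Block 8→Rivera+Ekwueme, Block 9→Rivera, Block 10→Osei.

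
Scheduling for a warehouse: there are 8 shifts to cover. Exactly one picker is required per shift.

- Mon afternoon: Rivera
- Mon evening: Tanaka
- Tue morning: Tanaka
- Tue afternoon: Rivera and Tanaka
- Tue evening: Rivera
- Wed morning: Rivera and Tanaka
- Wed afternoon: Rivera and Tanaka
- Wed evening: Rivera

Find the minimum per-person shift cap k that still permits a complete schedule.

4

With 2 pickers and 8 worker-slots to fill, someone must work at least ⌈8/2⌉ = 4 shifts, so k ≥ 4.
k = 4 works: Mon afternoon→Rivera, Mon evening→Tanaka, Tue morning→Tanaka, Tue afternoon→Rivera, Tue evening→Rivera, Wed morning→Tanaka, Wed afternoon→Tanaka, Wed evening→Rivera.
Loads: Rivera 4, Tanaka 4 — all ≤ 4.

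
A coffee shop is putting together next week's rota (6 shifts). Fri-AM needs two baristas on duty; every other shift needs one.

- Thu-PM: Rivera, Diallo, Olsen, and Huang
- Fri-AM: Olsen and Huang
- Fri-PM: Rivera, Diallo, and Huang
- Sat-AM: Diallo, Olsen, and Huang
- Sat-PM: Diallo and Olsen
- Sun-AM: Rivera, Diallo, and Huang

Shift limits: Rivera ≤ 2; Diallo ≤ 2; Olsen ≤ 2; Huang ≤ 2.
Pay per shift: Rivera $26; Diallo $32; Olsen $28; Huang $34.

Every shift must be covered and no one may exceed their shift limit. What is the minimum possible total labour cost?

Fri-AM can only be covered by Olsen and Huang, so that assignment is forced.
Picking the cheapest available barista for each shift independently would cost $196, but that ignores the shift limits.
An optimal schedule: Thu-PM→Olsen, Fri-AM→Olsen+Huang, Fri-PM→Rivera, Sat-AM→Diallo, Sat-PM→Diallo, Sun-AM→Rivera.
Total: 28 + 28 + 34 + 26 + 32 + 32 + 26 = $206.

$206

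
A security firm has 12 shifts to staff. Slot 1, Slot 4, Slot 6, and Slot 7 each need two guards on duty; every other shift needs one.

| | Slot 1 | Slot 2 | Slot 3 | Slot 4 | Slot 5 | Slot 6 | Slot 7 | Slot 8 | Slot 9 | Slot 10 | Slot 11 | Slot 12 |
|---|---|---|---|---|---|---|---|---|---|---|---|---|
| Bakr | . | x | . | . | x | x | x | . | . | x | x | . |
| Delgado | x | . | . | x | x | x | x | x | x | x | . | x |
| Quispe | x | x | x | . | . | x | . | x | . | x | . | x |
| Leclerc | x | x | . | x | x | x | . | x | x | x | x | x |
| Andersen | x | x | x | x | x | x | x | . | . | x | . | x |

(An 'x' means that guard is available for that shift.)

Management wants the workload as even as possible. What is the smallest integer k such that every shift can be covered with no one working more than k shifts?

4

With 5 guards and 16 worker-slots to fill, someone must work at least ⌈16/5⌉ = 4 shifts, so k ≥ 4.
k = 4 works: Slot 1→Quispe+Leclerc, Slot 2→Bakr, Slot 3→Quispe, Slot 4→Delgado+Leclerc, Slot 5→Bakr, Slot 6→Leclerc+Andersen, Slot 7→Bakr+Delgado, Slot 8→Delgado, Slot 9→Delgado, Slot 10→Quispe, Slot 11→Bakr, Slot 12→Quispe.
Loads: Bakr 4, Delgado 4, Quispe 4, Leclerc 3, Andersen 1 — all ≤ 4.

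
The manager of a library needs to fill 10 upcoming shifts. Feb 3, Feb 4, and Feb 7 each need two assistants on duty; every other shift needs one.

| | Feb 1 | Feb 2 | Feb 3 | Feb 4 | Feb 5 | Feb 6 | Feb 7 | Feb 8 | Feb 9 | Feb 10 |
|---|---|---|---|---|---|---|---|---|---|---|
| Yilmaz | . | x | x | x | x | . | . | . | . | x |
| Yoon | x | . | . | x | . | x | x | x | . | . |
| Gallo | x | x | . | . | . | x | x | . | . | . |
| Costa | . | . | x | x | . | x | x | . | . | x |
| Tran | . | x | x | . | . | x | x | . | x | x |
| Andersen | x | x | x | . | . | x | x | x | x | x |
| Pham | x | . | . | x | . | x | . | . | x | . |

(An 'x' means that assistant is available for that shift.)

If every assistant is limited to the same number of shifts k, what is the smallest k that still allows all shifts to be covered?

2

With 7 assistants and 13 worker-slots to fill, someone must work at least ⌈13/7⌉ = 2 shifts, so k ≥ 2.
k = 2 works: Feb 1→Yoon, Feb 2→Yilmaz, Feb 3→Tran+Andersen, Feb 4→Costa+Pham, Feb 5→Yilmaz, Feb 6→Gallo, Feb 7→Gallo+Andersen, Feb 8→Yoon, Feb 9→Tran, Feb 10→Costa.
Loads: Yilmaz 2, Yoon 2, Gallo 2, Costa 2, Tran 2, Andersen 2, Pham 1 — all ≤ 2.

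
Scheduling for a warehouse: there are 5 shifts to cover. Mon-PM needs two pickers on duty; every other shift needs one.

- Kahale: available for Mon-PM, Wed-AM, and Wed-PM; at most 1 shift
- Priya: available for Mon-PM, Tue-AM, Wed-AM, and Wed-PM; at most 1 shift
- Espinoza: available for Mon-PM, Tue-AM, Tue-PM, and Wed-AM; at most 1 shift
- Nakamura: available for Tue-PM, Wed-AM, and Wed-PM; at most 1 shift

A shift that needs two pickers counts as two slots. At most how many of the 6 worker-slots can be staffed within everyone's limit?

4

Total capacity across all pickers is 1+1+1+1 = 4, and 6 slots are needed, so at most 4 can be filled.
An assignment achieving 4: Mon-PM→Kahale, Tue-AM→Priya, Tue-PM→Espinoza, Wed-PM→Nakamura.
Loads: Kahale 1/1, Priya 1/1, Espinoza 1/1, Nakamura 1/1.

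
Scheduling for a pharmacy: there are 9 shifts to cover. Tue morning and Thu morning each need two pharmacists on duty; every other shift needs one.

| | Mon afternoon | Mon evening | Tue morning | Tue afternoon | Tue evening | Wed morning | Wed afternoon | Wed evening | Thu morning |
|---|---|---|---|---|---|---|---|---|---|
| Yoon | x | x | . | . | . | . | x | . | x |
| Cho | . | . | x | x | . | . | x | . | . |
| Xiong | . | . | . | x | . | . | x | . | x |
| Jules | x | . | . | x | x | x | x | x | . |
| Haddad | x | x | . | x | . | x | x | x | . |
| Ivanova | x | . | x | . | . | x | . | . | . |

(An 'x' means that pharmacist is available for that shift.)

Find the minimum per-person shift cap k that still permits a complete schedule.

2

With 6 pharmacists and 11 worker-slots to fill, someone must work at least ⌈11/6⌉ = 2 shifts, so k ≥ 2.
k = 2 works: Mon afternoon→Haddad, Mon evening→Yoon, Tue morning→Cho+Ivanova, Tue afternoon→Cho, Tue evening→Jules, Wed morning→Haddad, Wed afternoon→Xiong, Wed evening→Jules, Thu morning→Yoon+Xiong.
Loads: Yoon 2, Cho 2, Xiong 2, Jules 2, Haddad 2, Ivanova 1 — all ≤ 2.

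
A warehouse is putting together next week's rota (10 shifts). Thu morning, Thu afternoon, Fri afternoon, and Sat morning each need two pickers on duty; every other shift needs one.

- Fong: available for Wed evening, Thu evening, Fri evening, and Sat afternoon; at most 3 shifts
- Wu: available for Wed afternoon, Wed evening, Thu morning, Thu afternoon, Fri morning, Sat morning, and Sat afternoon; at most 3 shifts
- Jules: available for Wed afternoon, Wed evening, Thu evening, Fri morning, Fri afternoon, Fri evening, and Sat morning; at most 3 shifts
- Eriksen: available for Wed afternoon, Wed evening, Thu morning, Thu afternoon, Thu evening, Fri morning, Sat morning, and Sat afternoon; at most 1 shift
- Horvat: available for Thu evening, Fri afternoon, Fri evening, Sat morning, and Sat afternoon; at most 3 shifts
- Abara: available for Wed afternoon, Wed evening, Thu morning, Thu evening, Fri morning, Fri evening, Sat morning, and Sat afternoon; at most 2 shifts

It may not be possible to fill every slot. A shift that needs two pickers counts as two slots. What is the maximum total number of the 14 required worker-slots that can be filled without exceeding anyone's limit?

Total capacity across all pickers is 3+3+3+1+3+2 = 15, and 14 slots are needed, so at most 14 can be filled.
An assignment achieving 14: Wed afternoon→Wu, Wed evening→Fong, Thu morning→Wu+Abara, Thu afternoon→Wu+Eriksen, Thu evening→Fong, Fri morning→Jules, Fri afternoon→Jules+Horvat, Fri evening→Fong, Sat morning→Jules+Horvat, Sat afternoon→Horvat.
Loads: Fong 3/3, Wu 3/3, Jules 3/3, Eriksen 1/1, Horvat 3/3, Abara 1/2.

14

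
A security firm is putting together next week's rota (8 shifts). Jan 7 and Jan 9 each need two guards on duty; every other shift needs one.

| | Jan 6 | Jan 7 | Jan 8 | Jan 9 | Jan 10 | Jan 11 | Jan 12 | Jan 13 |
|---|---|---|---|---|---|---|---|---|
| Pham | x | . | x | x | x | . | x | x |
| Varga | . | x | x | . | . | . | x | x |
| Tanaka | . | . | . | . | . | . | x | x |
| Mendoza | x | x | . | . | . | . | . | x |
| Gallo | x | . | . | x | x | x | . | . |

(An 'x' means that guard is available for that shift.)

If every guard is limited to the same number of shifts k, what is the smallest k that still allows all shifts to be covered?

2

With 5 guards and 10 worker-slots to fill, someone must work at least ⌈10/5⌉ = 2 shifts, so k ≥ 2.
k = 2 works: Jan 6→Mendoza, Jan 7→Varga+Mendoza, Jan 8→Varga, Jan 9→Pham+Gallo, Jan 10→Pham, Jan 11→Gallo, Jan 12→Tanaka, Jan 13→Tanaka.
Loads: Pham 2, Varga 2, Tanaka 2, Mendoza 2, Gallo 2 — all ≤ 2.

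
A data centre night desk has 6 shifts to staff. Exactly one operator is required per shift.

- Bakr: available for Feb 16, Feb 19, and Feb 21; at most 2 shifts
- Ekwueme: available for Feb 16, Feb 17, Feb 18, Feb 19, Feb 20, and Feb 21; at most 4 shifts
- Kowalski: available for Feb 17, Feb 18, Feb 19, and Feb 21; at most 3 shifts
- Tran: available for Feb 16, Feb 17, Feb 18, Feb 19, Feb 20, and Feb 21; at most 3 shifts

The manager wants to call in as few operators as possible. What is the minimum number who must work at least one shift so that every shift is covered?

2

6 slots to fill and no one can take more than 4, so at least ⌈6/4⌉ = 2 operators are needed.
Bakr and Ekwueme alone can cover everything: Feb 16→Bakr, Feb 17→Ekwueme, Feb 18→Ekwueme, Feb 19→Bakr, Feb 20→Ekwueme, Feb 21→Ekwueme.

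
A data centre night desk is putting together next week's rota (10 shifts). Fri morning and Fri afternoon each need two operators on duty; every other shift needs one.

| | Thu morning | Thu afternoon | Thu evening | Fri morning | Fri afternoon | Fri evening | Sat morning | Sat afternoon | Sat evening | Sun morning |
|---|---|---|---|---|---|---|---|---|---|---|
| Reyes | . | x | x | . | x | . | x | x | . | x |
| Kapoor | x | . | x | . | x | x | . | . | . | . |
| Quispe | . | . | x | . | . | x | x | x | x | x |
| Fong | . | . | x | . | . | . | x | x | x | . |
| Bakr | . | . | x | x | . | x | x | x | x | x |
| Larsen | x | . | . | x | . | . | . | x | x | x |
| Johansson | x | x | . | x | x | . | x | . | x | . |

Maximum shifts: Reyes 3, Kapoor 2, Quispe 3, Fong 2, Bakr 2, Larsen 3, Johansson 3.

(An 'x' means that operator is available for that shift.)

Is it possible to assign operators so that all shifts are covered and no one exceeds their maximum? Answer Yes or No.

One valid schedule: Thu morning→Kapoor, Thu afternoon→Reyes, Thu evening→Quispe, Fri morning→Bakr+Larsen, Fri afternoon→Reyes+Kapoor, Fri evening→Quispe, Sat morning→Quispe, Sat afternoon→Fong, Sat evening→Fong, Sun morning→Reyes.
Loads: Reyes 3/3, Kapoor 2/2, Quispe 3/3, Fong 2/2, Bakr 1/2, Larsen 1/3, Johansson 0/3 — all within limits.

Yes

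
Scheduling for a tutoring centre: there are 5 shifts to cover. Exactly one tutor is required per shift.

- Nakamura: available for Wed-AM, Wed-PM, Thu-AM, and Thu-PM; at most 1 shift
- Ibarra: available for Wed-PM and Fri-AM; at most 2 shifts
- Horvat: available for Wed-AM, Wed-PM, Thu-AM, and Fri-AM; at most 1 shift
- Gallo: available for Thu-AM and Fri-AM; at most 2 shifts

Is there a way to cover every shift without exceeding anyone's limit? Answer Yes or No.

Thu-PM can only be covered by Nakamura, so that assignment is forced.
One valid schedule: Wed-AM→Horvat, Wed-PM→Ibarra, Thu-AM→Gallo, Thu-PM→Nakamura, Fri-AM→Ibarra.
Loads: Nakamura 1/1, Ibarra 2/2, Horvat 1/1, Gallo 1/2 — all within limits.

Yes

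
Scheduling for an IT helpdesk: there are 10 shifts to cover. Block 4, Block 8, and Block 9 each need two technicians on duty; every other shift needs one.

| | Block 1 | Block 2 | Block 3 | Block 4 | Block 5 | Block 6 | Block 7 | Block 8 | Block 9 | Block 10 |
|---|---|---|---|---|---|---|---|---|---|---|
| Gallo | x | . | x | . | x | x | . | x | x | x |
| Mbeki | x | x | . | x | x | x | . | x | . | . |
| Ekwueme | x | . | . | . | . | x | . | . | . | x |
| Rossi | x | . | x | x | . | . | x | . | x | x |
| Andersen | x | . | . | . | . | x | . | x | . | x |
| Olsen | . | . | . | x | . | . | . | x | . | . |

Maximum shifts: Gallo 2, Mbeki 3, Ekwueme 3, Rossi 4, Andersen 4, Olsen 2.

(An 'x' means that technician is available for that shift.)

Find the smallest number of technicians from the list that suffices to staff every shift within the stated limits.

4

13 slots to fill and no one can take more than 4, so at least ⌈13/4⌉ = 4 technicians are needed.
Gallo, Mbeki, Rossi, and Andersen alone can cover everything: Block 1→Andersen, Block 2→Mbeki, Block 3→Rossi, Block 4→Mbeki+Rossi, Block 5→Gallo, Block 6→Andersen, Block 7→Rossi, Block 8→Mbeki+Andersen, Block 9→Gallo+Rossi, Block 10→Andersen.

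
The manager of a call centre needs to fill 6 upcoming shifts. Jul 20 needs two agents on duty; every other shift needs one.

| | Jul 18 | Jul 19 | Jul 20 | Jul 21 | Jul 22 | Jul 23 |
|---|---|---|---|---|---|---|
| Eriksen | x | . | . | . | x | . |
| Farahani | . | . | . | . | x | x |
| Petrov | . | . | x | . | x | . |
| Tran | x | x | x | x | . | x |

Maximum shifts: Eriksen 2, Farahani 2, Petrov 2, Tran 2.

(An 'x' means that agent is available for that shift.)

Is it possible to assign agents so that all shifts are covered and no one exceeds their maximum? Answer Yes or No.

No

Total capacity is 8 and 7 slots are needed, so capacity alone doesn't rule it out.
Shifts {Jul 19, Jul 20, Jul 21} need 4 worker-slots in total, but the agents available for any of those shifts (Petrov and Tran) can supply at most 3 among them. So no valid schedule exists.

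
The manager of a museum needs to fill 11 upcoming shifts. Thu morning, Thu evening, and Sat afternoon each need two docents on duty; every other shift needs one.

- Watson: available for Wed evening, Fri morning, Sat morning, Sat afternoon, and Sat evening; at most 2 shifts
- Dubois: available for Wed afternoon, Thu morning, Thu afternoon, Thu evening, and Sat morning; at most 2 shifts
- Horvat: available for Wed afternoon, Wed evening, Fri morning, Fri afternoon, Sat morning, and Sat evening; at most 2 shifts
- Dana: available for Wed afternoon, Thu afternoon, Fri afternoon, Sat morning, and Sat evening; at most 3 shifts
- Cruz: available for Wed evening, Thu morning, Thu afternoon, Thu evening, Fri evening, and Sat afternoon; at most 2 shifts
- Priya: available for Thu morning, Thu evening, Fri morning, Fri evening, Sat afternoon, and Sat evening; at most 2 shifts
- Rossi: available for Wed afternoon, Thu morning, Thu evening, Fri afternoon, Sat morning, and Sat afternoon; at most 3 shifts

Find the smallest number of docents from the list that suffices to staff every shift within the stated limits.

6

14 slots to fill and no one can take more than 3, so at least ⌈14/3⌉ = 5 docents are needed.
Any 5 docents together have capacity at most 3+3+2+2+2 = 12 < 14 slots, so 5 can never suffice.
Watson, Dubois, Horvat, Dana, Cruz, and Rossi alone can cover everything: Wed afternoon→Dana, Wed evening→Watson, Thu morning→Dubois+Rossi, Thu afternoon→Dana, Thu evening→Dubois+Rossi, Fri morning→Watson, Fri afternoon→Horvat, Fri evening→Cruz, Sat morning→Dana, Sat afternoon→Cruz+Rossi, Sat evening→Horvat.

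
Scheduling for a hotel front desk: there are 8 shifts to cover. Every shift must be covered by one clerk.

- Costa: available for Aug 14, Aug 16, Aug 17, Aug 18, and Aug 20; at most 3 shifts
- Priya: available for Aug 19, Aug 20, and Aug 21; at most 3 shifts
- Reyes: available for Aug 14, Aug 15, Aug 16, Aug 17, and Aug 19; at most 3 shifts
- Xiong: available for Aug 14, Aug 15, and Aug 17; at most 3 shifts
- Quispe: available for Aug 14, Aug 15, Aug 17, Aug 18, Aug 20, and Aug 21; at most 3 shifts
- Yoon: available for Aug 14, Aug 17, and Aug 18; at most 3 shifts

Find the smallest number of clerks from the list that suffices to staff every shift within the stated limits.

3

8 slots to fill and no one can take more than 3, so at least ⌈8/3⌉ = 3 clerks are needed.
Costa, Priya, and Reyes alone can cover everything: Aug 14→Costa, Aug 15→Reyes, Aug 16→Costa, Aug 17→Reyes, Aug 18→Costa, Aug 19→Priya, Aug 20→Priya, Aug 21→Priya.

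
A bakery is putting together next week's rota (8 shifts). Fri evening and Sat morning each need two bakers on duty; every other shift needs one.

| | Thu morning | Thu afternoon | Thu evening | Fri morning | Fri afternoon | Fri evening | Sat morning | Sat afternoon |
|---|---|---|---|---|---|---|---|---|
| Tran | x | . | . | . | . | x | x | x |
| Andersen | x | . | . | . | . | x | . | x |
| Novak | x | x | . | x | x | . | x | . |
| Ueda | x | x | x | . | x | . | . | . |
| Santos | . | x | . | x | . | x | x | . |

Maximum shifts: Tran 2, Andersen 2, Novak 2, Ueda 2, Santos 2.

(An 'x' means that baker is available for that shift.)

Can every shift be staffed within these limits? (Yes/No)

Yes

Thu evening can only be covered by Ueda, so that assignment is forced.
One valid schedule: Thu morning→Andersen, Thu afternoon→Ueda, Thu evening→Ueda, Fri morning→Novak, Fri afternoon→Novak, Fri evening→Andersen+Santos, Sat morning→Tran+Santos, Sat afternoon→Tran.
Loads: Tran 2/2, Andersen 2/2, Novak 2/2, Ueda 2/2, Santos 2/2 — all within limits.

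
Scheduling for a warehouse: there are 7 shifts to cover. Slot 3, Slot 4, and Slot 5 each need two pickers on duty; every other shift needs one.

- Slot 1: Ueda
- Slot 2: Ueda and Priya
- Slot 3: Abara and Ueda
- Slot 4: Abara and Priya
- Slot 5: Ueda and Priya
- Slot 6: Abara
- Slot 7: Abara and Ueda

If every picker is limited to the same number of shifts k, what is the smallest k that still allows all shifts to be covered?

With 3 pickers and 10 worker-slots to fill, someone must work at least ⌈10/3⌉ = 4 shifts, so k ≥ 4.
k = 4 works: Slot 1→Ueda, Slot 2→Ueda, Slot 3→Abara+Ueda, Slot 4→Abara+Priya, Slot 5→Ueda+Priya, Slot 6→Abara, Slot 7→Abara.
Loads: Abara 4, Ueda 4, Priya 2 — all ≤ 4.

4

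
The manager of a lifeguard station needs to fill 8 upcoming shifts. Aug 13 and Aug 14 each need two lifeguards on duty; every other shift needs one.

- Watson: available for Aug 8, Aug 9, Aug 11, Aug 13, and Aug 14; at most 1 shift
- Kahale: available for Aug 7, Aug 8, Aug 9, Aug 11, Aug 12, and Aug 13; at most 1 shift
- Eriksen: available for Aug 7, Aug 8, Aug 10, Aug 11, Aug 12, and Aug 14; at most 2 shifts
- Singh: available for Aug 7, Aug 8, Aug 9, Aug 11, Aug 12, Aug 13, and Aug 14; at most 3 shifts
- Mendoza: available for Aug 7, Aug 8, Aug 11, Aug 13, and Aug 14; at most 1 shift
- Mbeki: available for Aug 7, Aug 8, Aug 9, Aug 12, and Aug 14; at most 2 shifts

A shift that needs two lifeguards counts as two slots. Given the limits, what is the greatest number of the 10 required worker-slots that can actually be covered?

Total capacity across all lifeguards is 1+1+2+3+1+2 = 10, and 10 slots are needed, so at most 10 can be filled.
An assignment achieving 10: Aug 7→Eriksen, Aug 8→Mbeki, Aug 9→Watson, Aug 10→Eriksen, Aug 11→Singh, Aug 12→Kahale, Aug 13→Singh+Mendoza, Aug 14→Singh+Mbeki.
Loads: Watson 1/1, Kahale 1/1, Eriksen 2/2, Singh 3/3, Mendoza 1/1, Mbeki 2/2.

10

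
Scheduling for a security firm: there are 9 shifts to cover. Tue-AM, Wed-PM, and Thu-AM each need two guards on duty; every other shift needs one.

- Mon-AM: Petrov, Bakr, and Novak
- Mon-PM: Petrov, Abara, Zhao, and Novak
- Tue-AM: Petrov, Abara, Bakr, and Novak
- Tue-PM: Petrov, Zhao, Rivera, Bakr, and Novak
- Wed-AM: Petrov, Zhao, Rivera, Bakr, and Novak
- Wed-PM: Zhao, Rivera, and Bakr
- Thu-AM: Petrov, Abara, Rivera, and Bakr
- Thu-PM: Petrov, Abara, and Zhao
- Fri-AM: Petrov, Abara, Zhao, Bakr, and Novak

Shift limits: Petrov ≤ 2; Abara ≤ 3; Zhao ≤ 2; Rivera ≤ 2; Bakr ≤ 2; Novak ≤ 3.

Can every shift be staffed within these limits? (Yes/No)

One valid schedule: Mon-AM→Petrov, Mon-PM→Abara, Tue-AM→Bakr+Novak, Tue-PM→Zhao, Wed-AM→Rivera, Wed-PM→Zhao+Rivera, Thu-AM→Abara+Bakr, Thu-PM→Petrov, Fri-AM→Abara.
Loads: Petrov 2/2, Abara 3/3, Zhao 2/2, Rivera 2/2, Bakr 2/2, Novak 1/3 — all within limits.

Yes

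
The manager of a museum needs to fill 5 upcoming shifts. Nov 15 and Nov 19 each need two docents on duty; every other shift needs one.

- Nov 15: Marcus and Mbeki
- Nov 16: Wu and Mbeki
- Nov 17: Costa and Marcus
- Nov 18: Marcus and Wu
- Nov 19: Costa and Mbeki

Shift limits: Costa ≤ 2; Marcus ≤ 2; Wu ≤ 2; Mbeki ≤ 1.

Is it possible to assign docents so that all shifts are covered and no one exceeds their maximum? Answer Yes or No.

No

Total capacity is 7 and 7 slots are needed, so capacity alone doesn't rule it out.
Shifts {Nov 15, Nov 19} need 4 worker-slots in total, but the docents available for any of those shifts (Costa, Marcus, and Mbeki) can supply at most 3 among them. So no valid schedule exists.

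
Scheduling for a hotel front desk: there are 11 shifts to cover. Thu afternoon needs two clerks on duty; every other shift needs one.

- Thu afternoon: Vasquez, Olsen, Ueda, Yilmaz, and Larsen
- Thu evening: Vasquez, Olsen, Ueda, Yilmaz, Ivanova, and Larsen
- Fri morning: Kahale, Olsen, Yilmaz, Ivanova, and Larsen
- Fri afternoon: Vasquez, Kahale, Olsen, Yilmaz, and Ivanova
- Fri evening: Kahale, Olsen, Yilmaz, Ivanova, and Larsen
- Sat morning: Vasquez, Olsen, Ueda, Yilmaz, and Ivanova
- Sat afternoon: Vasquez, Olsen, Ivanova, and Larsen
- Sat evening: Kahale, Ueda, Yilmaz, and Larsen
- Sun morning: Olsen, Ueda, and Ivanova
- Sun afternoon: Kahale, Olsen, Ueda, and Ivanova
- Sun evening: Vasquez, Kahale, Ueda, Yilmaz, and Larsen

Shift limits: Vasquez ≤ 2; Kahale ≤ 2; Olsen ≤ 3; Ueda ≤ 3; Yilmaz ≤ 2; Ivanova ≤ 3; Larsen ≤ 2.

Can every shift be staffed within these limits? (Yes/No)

Yes

One valid schedule: Thu afternoon→Yilmaz+Larsen, Thu evening→Ueda, Fri morning→Olsen, Fri afternoon→Vasquez, Fri evening→Olsen, Sat morning→Ueda, Sat afternoon→Vasquez, Sat evening→Kahale, Sun morning→Olsen, Sun afternoon→Kahale, Sun evening→Ueda.
Loads: Vasquez 2/2, Kahale 2/2, Olsen 3/3, Ueda 3/3, Yilmaz 1/2, Ivanova 0/3, Larsen 1/2 — all within limits.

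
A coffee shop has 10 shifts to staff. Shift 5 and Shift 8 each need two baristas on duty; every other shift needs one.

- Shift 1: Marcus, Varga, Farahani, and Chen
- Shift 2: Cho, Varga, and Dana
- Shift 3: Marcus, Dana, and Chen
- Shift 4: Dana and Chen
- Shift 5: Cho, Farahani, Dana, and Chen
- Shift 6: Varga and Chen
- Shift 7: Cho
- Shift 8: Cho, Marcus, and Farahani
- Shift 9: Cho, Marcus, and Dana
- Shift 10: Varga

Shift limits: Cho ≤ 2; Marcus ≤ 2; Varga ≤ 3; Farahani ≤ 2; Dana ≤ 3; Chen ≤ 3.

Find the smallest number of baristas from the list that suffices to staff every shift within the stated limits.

12 slots to fill and no one can take more than 3, so at least ⌈12/3⌉ = 4 baristas are needed.
Any 4 baristas together have capacity at most 3+3+3+2 = 11 < 12 slots, so 4 can never suffice.
Cho, Marcus, Varga, Farahani, and Dana alone can cover everything: Shift 1→Marcus, Shift 2→Varga, Shift 3→Marcus, Shift 4→Dana, Shift 5→Farahani+Dana, Shift 6→Varga, Shift 7→Cho, Shift 8→Cho+Farahani, Shift 9→Dana, Shift 10→Varga.

5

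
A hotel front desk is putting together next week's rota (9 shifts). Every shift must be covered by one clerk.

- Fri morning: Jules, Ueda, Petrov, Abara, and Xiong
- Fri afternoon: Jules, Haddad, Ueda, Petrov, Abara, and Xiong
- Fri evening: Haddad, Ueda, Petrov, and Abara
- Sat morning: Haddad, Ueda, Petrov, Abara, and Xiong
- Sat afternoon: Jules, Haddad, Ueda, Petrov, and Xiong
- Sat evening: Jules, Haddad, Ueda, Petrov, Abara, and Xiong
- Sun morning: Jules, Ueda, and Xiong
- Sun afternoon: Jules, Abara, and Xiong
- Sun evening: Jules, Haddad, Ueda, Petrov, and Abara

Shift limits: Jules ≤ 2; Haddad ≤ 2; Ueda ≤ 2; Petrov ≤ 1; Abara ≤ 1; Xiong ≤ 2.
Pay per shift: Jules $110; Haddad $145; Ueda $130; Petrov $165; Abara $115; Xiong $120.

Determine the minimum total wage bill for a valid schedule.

Picking the cheapest available clerk for each shift independently would cost $1000, but that ignores the shift limits.
An optimal schedule: Fri morning→Xiong, Fri afternoon→Haddad, Fri evening→Abara, Sat morning→Xiong, Sat afternoon→Ueda, Sat evening→Haddad, Sun morning→Jules, Sun afternoon→Jules, Sun evening→Ueda.
Total: 120 + 145 + 115 + 120 + 130 + 145 + 110 + 110 + 130 = $1125.

$1125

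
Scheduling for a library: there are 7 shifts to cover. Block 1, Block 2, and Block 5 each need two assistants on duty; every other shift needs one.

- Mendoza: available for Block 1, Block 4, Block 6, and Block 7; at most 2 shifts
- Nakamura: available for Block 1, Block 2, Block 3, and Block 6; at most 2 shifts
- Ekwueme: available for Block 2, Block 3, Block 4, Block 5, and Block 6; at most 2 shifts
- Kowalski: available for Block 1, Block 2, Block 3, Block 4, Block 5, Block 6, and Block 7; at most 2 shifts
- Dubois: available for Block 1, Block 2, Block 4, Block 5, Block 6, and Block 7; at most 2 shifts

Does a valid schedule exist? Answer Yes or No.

Yes

One valid schedule: Block 1→Kowalski+Dubois, Block 2→Ekwueme+Dubois, Block 3→Nakamura, Block 4→Mendoza, Block 5→Ekwueme+Kowalski, Block 6→Nakamura, Block 7→Mendoza.
Loads: Mendoza 2/2, Nakamura 2/2, Ekwueme 2/2, Kowalski 2/2, Dubois 2/2 — all within limits.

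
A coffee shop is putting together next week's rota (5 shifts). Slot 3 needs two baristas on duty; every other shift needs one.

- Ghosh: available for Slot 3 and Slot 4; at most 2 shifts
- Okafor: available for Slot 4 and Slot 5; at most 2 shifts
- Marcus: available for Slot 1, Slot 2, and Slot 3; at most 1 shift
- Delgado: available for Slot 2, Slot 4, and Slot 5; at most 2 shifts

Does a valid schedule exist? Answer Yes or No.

No

Total capacity is 7 and 6 slots are needed, so capacity alone doesn't rule it out.
Shifts {Slot 1, Slot 3} need 3 worker-slots in total, but the baristas available for any of those shifts (Ghosh and Marcus) can supply at most 2 among them. So no valid schedule exists.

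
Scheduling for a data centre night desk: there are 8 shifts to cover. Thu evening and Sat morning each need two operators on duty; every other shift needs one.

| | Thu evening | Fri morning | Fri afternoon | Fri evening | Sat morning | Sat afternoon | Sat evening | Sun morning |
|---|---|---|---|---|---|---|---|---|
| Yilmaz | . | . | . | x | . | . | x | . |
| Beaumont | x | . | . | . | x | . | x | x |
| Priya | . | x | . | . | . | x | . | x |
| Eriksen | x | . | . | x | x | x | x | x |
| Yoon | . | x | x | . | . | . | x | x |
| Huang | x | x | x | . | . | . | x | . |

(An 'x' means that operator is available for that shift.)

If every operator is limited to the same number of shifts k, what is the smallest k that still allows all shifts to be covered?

2

With 6 operators and 10 worker-slots to fill, someone must work at least ⌈10/6⌉ = 2 shifts, so k ≥ 2.
k = 2 works: Thu evening→Beaumont+Eriksen, Fri morning→Priya, Fri afternoon→Yoon, Fri evening→Yilmaz, Sat morning→Beaumont+Eriksen, Sat afternoon→Priya, Sat evening→Yilmaz, Sun morning→Yoon.
Loads: Yilmaz 2, Beaumont 2, Priya 2, Eriksen 2, Yoon 2, Huang 0 — all ≤ 2.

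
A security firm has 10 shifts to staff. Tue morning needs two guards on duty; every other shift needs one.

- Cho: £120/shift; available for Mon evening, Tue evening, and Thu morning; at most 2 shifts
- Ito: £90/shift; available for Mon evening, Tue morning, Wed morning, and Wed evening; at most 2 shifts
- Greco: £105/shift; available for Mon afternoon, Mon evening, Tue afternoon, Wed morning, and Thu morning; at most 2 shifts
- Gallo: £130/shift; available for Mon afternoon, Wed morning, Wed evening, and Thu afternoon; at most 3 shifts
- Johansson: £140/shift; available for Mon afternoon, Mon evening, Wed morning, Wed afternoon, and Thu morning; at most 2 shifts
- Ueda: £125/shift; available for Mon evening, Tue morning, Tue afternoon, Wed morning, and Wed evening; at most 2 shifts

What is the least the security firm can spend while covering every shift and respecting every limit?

Tue morning can only be covered by Ito and Ueda, so that assignment is forced.
Tue evening can only be covered by Cho, so that assignment is forced.
Wed afternoon can only be covered by Johansson, so that assignment is forced.
Picking the cheapest available guard for each shift independently would cost £1190, but that ignores the shift limits.
An optimal schedule: Mon afternoon→Greco, Mon evening→Ueda, Tue morning→Ito+Ueda, Tue afternoon→Greco, Tue evening→Cho, Wed morning→Gallo, Wed afternoon→Johansson, Wed evening→Ito, Thu morning→Cho, Thu afternoon→Gallo.
Total: 105 + 125 + 90 + 125 + 105 + 120 + 130 + 140 + 90 + 120 + 130 = £1280.

£1280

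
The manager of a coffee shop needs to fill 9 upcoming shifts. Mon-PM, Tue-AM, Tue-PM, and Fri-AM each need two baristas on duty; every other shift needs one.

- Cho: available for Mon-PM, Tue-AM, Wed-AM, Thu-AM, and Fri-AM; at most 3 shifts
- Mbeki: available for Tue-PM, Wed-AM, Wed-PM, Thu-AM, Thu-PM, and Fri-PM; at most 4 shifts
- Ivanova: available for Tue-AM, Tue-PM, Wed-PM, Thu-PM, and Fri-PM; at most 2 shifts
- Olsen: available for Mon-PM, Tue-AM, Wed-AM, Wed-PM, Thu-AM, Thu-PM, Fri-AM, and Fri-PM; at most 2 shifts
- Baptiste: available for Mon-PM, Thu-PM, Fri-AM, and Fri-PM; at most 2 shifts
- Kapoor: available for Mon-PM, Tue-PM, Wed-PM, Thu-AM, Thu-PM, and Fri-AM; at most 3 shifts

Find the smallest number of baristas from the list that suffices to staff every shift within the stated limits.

5

13 slots to fill and no one can take more than 4, so at least ⌈13/4⌉ = 4 baristas are needed.
Any 4 baristas together have capacity at most 4+3+3+2 = 12 < 13 slots, so 4 can never suffice.
Cho, Mbeki, Ivanova, Olsen, and Baptiste alone can cover everything: Mon-PM→Cho+Olsen, Tue-AM→Cho+Ivanova, Tue-PM→Mbeki+Ivanova, Wed-AM→Cho, Wed-PM→Mbeki, Thu-AM→Mbeki, Thu-PM→Mbeki, Fri-AM→Olsen+Baptiste, Fri-PM→Baptiste.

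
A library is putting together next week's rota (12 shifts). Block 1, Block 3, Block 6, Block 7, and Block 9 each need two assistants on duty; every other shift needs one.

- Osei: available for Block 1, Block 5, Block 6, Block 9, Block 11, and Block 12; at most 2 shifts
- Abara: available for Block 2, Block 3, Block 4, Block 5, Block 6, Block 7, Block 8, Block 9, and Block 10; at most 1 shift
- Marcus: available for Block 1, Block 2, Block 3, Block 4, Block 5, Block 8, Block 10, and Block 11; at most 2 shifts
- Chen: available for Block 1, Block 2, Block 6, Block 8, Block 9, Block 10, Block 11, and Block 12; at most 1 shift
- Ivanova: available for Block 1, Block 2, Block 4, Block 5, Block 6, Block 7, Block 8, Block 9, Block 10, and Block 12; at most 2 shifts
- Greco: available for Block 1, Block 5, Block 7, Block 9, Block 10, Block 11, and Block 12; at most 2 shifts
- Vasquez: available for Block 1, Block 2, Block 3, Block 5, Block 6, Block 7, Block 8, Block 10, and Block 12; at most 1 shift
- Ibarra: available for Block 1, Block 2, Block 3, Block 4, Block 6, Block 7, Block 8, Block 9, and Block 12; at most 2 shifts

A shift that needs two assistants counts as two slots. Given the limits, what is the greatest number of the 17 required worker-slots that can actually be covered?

Total capacity across all assistants is 2+1+2+1+2+2+1+2 = 13, and 17 slots are needed, so at most 13 can be filled.
An assignment achieving 13: Block 2→Chen, Block 3→Abara+Marcus, Block 4→Marcus, Block 5→Osei, Block 6→Ivanova+Vasquez, Block 7→Ivanova+Greco, Block 8→Ibarra, Block 9→Greco+Ibarra, Block 11→Osei.
Loads: Osei 2/2, Abara 1/1, Marcus 2/2, Chen 1/1, Ivanova 2/2, Greco 2/2, Vasquez 1/1, Ibarra 2/2.

13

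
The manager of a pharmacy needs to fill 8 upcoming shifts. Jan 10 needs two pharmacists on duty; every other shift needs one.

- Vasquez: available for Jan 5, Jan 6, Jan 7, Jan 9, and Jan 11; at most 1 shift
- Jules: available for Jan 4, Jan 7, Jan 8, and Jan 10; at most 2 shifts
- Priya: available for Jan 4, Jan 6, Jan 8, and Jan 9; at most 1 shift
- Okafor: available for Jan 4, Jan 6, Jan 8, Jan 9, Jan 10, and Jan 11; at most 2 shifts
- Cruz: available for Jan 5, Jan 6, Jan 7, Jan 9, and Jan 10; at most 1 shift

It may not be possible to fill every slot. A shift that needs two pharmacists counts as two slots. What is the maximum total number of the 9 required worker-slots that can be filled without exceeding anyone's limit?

7

Total capacity across all pharmacists is 1+2+1+2+1 = 7, and 9 slots are needed, so at most 7 can be filled.
An assignment achieving 7: Jan 4→Jules, Jan 5→Vasquez, Jan 7→Jules, Jan 8→Priya, Jan 10→Okafor+Cruz, Jan 11→Okafor.
Loads: Vasquez 1/1, Jules 2/2, Priya 1/1, Okafor 2/2, Cruz 1/1.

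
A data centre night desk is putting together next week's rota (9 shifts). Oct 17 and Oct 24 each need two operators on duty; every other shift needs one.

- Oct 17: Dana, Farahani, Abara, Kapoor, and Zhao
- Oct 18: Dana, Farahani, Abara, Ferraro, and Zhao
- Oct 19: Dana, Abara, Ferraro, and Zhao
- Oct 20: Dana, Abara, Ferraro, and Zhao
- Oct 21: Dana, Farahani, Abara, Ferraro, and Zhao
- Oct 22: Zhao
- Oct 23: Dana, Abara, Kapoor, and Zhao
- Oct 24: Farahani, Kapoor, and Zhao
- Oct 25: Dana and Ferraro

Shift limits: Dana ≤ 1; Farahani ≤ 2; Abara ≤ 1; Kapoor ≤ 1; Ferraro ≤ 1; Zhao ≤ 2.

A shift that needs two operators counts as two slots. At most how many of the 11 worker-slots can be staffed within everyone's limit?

8

Total capacity across all operators is 1+2+1+1+1+2 = 8, and 11 slots are needed, so at most 8 can be filled.
An assignment achieving 8: Oct 17→Farahani, Oct 19→Abara, Oct 20→Ferraro, Oct 22→Zhao, Oct 23→Zhao, Oct 24→Farahani+Kapoor, Oct 25→Dana.
Loads: Dana 1/1, Farahani 2/2, Abara 1/1, Kapoor 1/1, Ferraro 1/1, Zhao 2/2.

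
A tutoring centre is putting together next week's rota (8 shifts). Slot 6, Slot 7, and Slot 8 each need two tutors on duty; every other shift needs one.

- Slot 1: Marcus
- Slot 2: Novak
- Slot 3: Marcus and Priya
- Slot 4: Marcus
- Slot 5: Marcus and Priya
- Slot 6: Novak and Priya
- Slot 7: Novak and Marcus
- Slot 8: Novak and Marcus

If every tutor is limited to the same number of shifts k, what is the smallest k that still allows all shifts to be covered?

4

With 3 tutors and 11 worker-slots to fill, someone must work at least ⌈11/3⌉ = 4 shifts, so k ≥ 4.
k = 4 works: Slot 1→Marcus, Slot 2→Novak, Slot 3→Priya, Slot 4→Marcus, Slot 5→Priya, Slot 6→Novak+Priya, Slot 7→Novak+Marcus, Slot 8→Novak+Marcus.
Loads: Novak 4, Marcus 4, Priya 3 — all ≤ 4.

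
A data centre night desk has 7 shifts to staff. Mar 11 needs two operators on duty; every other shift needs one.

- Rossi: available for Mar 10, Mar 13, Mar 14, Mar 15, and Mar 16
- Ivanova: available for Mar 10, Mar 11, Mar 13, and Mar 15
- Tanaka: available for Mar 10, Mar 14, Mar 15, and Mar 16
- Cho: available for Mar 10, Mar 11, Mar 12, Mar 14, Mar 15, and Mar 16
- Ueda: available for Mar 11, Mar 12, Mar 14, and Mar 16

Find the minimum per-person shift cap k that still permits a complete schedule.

With 5 operators and 8 worker-slots to fill, someone must work at least ⌈8/5⌉ = 2 shifts, so k ≥ 2.
k = 2 works: Mar 10→Rossi, Mar 11→Ivanova+Cho, Mar 12→Cho, Mar 13→Rossi, Mar 14→Tanaka, Mar 15→Ivanova, Mar 16→Tanaka.
Loads: Rossi 2, Ivanova 2, Tanaka 2, Cho 2, Ueda 0 — all ≤ 2.

2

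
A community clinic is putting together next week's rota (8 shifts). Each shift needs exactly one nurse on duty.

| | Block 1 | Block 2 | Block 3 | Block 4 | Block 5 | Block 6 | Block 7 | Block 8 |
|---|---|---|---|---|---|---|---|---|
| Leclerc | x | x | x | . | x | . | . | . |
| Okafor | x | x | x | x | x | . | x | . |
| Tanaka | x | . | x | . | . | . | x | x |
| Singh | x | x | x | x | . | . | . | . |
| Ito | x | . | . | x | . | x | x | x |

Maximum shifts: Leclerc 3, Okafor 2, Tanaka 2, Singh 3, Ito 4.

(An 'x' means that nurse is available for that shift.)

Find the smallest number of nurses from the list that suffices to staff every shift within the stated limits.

8 slots to fill and no one can take more than 4, so at least ⌈8/4⌉ = 2 nurses are needed.
Any 2 nurses together have capacity at most 4+3 = 7 < 8 slots, so 2 can never suffice.
Leclerc, Okafor, and Ito alone can cover everything: Block 1→Ito, Block 2→Leclerc, Block 3→Leclerc, Block 4→Okafor, Block 5→Leclerc, Block 6→Ito, Block 7→Okafor, Block 8→Ito.

3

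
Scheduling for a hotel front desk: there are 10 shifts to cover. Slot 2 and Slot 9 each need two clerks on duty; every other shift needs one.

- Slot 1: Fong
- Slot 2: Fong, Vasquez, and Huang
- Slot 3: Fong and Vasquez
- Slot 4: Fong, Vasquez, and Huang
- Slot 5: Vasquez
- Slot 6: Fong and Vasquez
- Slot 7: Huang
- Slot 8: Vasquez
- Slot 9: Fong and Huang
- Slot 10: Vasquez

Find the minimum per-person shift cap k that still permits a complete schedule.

4

With 3 clerks and 12 worker-slots to fill, someone must work at least ⌈12/3⌉ = 4 shifts, so k ≥ 4.
k = 4 works: Slot 1→Fong, Slot 2→Vasquez+Huang, Slot 3→Fong, Slot 4→Huang, Slot 5→Vasquez, Slot 6→Fong, Slot 7→Huang, Slot 8→Vasquez, Slot 9→Fong+Huang, Slot 10→Vasquez.
Loads: Fong 4, Vasquez 4, Huang 4 — all ≤ 4.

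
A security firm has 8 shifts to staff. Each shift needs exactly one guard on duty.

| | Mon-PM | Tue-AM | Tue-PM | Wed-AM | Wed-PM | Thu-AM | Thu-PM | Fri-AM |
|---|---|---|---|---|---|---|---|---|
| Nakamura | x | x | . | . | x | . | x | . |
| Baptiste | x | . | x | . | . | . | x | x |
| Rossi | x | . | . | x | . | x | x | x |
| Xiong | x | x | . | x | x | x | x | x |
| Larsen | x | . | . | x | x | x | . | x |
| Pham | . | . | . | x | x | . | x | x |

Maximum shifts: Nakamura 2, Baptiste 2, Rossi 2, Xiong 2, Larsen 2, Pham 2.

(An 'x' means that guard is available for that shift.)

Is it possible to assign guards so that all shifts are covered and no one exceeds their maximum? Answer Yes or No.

Yes

Tue-PM can only be covered by Baptiste, so that assignment is forced.
One valid schedule: Mon-PM→Baptiste, Tue-AM→Nakamura, Tue-PM→Baptiste, Wed-AM→Rossi, Wed-PM→Nakamura, Thu-AM→Rossi, Thu-PM→Xiong, Fri-AM→Xiong.
Loads: Nakamura 2/2, Baptiste 2/2, Rossi 2/2, Xiong 2/2, Larsen 0/2, Pham 0/2 — all within limits.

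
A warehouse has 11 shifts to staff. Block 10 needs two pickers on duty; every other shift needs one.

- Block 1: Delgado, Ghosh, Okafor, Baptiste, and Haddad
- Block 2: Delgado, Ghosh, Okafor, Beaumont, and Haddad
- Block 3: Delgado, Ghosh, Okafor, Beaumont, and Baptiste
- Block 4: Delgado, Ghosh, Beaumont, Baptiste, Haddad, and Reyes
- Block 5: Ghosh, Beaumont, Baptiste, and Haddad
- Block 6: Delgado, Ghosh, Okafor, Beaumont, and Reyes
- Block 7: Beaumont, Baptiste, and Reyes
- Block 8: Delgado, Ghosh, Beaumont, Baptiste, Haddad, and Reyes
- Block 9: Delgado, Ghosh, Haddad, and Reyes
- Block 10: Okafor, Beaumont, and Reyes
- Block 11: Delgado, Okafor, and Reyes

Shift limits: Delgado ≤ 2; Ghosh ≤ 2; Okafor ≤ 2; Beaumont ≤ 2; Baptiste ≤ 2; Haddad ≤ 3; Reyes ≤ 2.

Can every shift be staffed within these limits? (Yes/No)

One valid schedule: Block 1→Ghosh, Block 2→Okafor, Block 3→Baptiste, Block 4→Baptiste, Block 5→Ghosh, Block 6→Reyes, Block 7→Beaumont, Block 8→Haddad, Block 9→Delgado, Block 10→Okafor+Beaumont, Block 11→Delgado.
Loads: Delgado 2/2, Ghosh 2/2, Okafor 2/2, Beaumont 2/2, Baptiste 2/2, Haddad 1/3, Reyes 1/2 — all within limits.

Yes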